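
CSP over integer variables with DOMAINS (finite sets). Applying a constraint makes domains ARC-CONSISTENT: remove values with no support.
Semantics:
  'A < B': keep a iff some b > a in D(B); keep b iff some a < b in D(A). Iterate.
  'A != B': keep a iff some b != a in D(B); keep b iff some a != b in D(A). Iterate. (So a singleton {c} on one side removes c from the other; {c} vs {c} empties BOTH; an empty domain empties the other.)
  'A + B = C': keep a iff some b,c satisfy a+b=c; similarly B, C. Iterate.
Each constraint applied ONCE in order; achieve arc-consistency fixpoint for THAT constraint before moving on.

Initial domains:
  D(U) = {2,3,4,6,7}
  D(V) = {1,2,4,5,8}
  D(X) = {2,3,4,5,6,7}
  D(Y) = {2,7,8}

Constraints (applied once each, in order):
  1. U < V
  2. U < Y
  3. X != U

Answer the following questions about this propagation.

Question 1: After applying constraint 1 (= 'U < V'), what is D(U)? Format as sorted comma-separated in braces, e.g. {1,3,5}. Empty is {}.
Constraint 1 (U < V) on D(U)={2,3,4,6,7} D(V)={1,2,4,5,8}: V {1,2,4,5,8}->{4,5,8}
So after constraint 1: D(U) = {2,3,4,6,7}

Answer: {2,3,4,6,7}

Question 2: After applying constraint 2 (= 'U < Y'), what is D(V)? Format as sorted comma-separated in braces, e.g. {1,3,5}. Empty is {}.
Constraint 1 (U < V) on D(U)={2,3,4,6,7} D(V)={1,2,4,5,8}: V {1,2,4,5,8}->{4,5,8}
Constraint 2 (U < Y) on D(U)={2,3,4,6,7} D(Y)={2,7,8}: Y {2,7,8}->{7,8}
So after constraint 2: D(V) = {4,5,8}

Answer: {4,5,8}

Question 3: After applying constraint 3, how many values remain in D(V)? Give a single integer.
Answer: 3

Derivation:
Constraint 1 (U < V) on D(U)={2,3,4,6,7} D(V)={1,2,4,5,8}: V {1,2,4,5,8}->{4,5,8}
Constraint 2 (U < Y) on D(U)={2,3,4,6,7} D(Y)={2,7,8}: Y {2,7,8}->{7,8}
Constraint 3 (X != U) on D(X)={2,3,4,5,6,7} D(U)={2,3,4,6,7}: no change
So after constraint 3: D(V)={4,5,8}, size = 3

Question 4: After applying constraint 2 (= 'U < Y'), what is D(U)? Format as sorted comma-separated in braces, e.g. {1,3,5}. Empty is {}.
Answer: {2,3,4,6,7}

Derivation:
Constraint 1 (U < V) on D(U)={2,3,4,6,7} D(V)={1,2,4,5,8}: V {1,2,4,5,8}->{4,5,8}
Constraint 2 (U < Y) on D(U)={2,3,4,6,7} D(Y)={2,7,8}: Y {2,7,8}->{7,8}
So after constraint 2: D(U) = {2,3,4,6,7}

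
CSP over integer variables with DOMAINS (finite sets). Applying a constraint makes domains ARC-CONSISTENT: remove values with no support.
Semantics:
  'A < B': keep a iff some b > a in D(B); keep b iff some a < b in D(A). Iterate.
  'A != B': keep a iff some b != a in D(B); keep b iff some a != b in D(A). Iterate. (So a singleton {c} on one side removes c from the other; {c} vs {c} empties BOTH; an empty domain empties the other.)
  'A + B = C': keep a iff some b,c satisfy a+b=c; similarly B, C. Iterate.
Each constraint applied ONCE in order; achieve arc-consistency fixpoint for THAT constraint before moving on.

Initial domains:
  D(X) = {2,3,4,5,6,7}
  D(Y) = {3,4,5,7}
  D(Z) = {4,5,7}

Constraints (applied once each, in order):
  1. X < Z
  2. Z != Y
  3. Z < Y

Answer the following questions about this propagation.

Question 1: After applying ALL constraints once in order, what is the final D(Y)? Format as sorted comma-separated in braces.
Answer: {5,7}

Derivation:
Constraint 1 (X < Z) on D(X)={2,3,4,5,6,7} D(Z)={4,5,7}: X {2,3,4,5,6,7}->{2,3,4,5,6}
Constraint 2 (Z != Y) on D(Z)={4,5,7} D(Y)={3,4,5,7}: no change
Constraint 3 (Z < Y) on D(Z)={4,5,7} D(Y)={3,4,5,7}: Z {4,5,7}->{4,5}; Y {3,4,5,7}->{5,7}
So after all 3 constraints: D(Y) = {5,7}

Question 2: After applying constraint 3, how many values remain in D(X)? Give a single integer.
Answer: 5

Derivation:
Constraint 1 (X < Z) on D(X)={2,3,4,5,6,7} D(Z)={4,5,7}: X {2,3,4,5,6,7}->{2,3,4,5,6}
Constraint 2 (Z != Y) on D(Z)={4,5,7} D(Y)={3,4,5,7}: no change
Constraint 3 (Z < Y) on D(Z)={4,5,7} D(Y)={3,4,5,7}: Z {4,5,7}->{4,5}; Y {3,4,5,7}->{5,7}
So after constraint 3: D(X)={2,3,4,5,6}, size = 5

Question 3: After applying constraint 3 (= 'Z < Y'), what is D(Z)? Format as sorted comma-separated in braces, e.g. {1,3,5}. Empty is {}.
Answer: {4,5}

Derivation:
Constraint 1 (X < Z) on D(X)={2,3,4,5,6,7} D(Z)={4,5,7}: X {2,3,4,5,6,7}->{2,3,4,5,6}
Constraint 2 (Z != Y) on D(Z)={4,5,7} D(Y)={3,4,5,7}: no change
Constraint 3 (Z < Y) on D(Z)={4,5,7} D(Y)={3,4,5,7}: Z {4,5,7}->{4,5}; Y {3,4,5,7}->{5,7}
So after constraint 3: D(Z) = {4,5}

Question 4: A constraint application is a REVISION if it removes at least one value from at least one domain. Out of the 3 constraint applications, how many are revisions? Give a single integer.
Constraint 1 (X < Z) on D(X)={2,3,4,5,6,7} D(Z)={4,5,7}: X {2,3,4,5,6,7}->{2,3,4,5,6} => REVISION
Constraint 2 (Z != Y) on D(Z)={4,5,7} D(Y)={3,4,5,7}: no change => not a revision
Constraint 3 (Z < Y) on D(Z)={4,5,7} D(Y)={3,4,5,7}: Z {4,5,7}->{4,5}; Y {3,4,5,7}->{5,7} => REVISION
Total revisions = 2

Answer: 2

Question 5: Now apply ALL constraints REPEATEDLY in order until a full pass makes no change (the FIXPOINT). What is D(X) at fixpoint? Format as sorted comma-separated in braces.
Answer: {2,3,4}

Derivation:
pass 0 (initial): D(X)={2,3,4,5,6,7}
pass 1: X {2,3,4,5,6,7}->{2,3,4,5,6}; Y {3,4,5,7}->{5,7}; Z {4,5,7}->{4,5}
pass 2: X {2,3,4,5,6}->{2,3,4}
pass 3: no change
Fixpoint after 3 passes: D(X) = {2,3,4}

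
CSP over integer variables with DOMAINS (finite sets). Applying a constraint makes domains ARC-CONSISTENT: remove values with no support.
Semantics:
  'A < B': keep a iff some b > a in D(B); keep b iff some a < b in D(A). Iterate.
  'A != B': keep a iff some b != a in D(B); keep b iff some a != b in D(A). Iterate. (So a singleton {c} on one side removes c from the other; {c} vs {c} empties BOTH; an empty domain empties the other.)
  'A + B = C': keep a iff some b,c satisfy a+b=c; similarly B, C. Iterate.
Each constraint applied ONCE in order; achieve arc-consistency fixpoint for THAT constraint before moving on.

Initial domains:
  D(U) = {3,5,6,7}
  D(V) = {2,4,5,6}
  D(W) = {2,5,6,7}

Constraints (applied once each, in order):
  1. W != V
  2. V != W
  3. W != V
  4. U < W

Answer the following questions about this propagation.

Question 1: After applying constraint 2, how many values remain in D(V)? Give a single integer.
Answer: 4

Derivation:
Constraint 1 (W != V) on D(W)={2,5,6,7} D(V)={2,4,5,6}: no change
Constraint 2 (V != W) on D(V)={2,4,5,6} D(W)={2,5,6,7}: no change
So after constraint 2: D(V)={2,4,5,6}, size = 4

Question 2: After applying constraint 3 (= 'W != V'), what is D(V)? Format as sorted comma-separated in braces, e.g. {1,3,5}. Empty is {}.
Answer: {2,4,5,6}

Derivation:
Constraint 1 (W != V) on D(W)={2,5,6,7} D(V)={2,4,5,6}: no change
Constraint 2 (V != W) on D(V)={2,4,5,6} D(W)={2,5,6,7}: no change
Constraint 3 (W != V) on D(W)={2,5,6,7} D(V)={2,4,5,6}: no change
So after constraint 3: D(V) = {2,4,5,6}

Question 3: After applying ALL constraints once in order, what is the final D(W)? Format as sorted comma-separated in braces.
Constraint 1 (W != V) on D(W)={2,5,6,7} D(V)={2,4,5,6}: no change
Constraint 2 (V != W) on D(V)={2,4,5,6} D(W)={2,5,6,7}: no change
Constraint 3 (W != V) on D(W)={2,5,6,7} D(V)={2,4,5,6}: no change
Constraint 4 (U < W) on D(U)={3,5,6,7} D(W)={2,5,6,7}: U {3,5,6,7}->{3,5,6}; W {2,5,6,7}->{5,6,7}
So after all 4 constraints: D(W) = {5,6,7}

Answer: {5,6,7}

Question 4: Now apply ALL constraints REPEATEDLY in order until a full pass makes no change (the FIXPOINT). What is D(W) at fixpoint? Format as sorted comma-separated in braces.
pass 0 (initial): D(W)={2,5,6,7}
pass 1: U {3,5,6,7}->{3,5,6}; W {2,5,6,7}->{5,6,7}
pass 2: no change
Fixpoint after 2 passes: D(W) = {5,6,7}

Answer: {5,6,7}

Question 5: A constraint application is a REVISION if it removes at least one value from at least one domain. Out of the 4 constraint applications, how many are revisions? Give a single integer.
Answer: 1

Derivation:
Constraint 1 (W != V) on D(W)={2,5,6,7} D(V)={2,4,5,6}: no change => not a revision
Constraint 2 (V != W) on D(V)={2,4,5,6} D(W)={2,5,6,7}: no change => not a revision
Constraint 3 (W != V) on D(W)={2,5,6,7} D(V)={2,4,5,6}: no change => not a revision
Constraint 4 (U < W) on D(U)={3,5,6,7} D(W)={2,5,6,7}: U {3,5,6,7}->{3,5,6}; W {2,5,6,7}->{5,6,7} => REVISION
Total revisions = 1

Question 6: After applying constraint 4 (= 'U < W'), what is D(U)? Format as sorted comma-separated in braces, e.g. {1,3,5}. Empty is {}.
Answer: {3,5,6}

Derivation:
Constraint 1 (W != V) on D(W)={2,5,6,7} D(V)={2,4,5,6}: no change
Constraint 2 (V != W) on D(V)={2,4,5,6} D(W)={2,5,6,7}: no change
Constraint 3 (W != V) on D(W)={2,5,6,7} D(V)={2,4,5,6}: no change
Constraint 4 (U < W) on D(U)={3,5,6,7} D(W)={2,5,6,7}: U {3,5,6,7}->{3,5,6}; W {2,5,6,7}->{5,6,7}
So after constraint 4: D(U) = {3,5,6}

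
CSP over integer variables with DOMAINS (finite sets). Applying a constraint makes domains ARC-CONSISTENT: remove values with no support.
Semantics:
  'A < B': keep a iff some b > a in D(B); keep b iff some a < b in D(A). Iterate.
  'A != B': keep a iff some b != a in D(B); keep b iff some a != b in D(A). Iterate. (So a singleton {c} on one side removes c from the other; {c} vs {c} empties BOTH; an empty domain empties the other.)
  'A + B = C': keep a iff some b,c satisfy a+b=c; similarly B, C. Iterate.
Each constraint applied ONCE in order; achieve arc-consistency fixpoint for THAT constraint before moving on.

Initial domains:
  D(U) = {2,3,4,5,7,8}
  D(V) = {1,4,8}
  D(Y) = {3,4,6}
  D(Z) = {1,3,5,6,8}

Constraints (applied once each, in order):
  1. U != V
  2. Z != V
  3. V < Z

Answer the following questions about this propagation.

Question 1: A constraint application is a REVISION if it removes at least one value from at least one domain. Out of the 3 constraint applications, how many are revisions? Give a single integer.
Answer: 1

Derivation:
Constraint 1 (U != V) on D(U)={2,3,4,5,7,8} D(V)={1,4,8}: no change => not a revision
Constraint 2 (Z != V) on D(Z)={1,3,5,6,8} D(V)={1,4,8}: no change => not a revision
Constraint 3 (V < Z) on D(V)={1,4,8} D(Z)={1,3,5,6,8}: V {1,4,8}->{1,4}; Z {1,3,5,6,8}->{3,5,6,8} => REVISION
Total revisions = 1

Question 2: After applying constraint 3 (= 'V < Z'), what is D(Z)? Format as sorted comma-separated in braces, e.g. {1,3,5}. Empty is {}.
Answer: {3,5,6,8}

Derivation:
Constraint 1 (U != V) on D(U)={2,3,4,5,7,8} D(V)={1,4,8}: no change
Constraint 2 (Z != V) on D(Z)={1,3,5,6,8} D(V)={1,4,8}: no change
Constraint 3 (V < Z) on D(V)={1,4,8} D(Z)={1,3,5,6,8}: V {1,4,8}->{1,4}; Z {1,3,5,6,8}->{3,5,6,8}
So after constraint 3: D(Z) = {3,5,6,8}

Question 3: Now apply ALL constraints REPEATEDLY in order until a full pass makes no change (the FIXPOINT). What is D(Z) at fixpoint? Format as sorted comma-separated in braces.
pass 0 (initial): D(Z)={1,3,5,6,8}
pass 1: V {1,4,8}->{1,4}; Z {1,3,5,6,8}->{3,5,6,8}
pass 2: no change
Fixpoint after 2 passes: D(Z) = {3,5,6,8}

Answer: {3,5,6,8}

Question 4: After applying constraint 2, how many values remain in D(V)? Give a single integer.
Constraint 1 (U != V) on D(U)={2,3,4,5,7,8} D(V)={1,4,8}: no change
Constraint 2 (Z != V) on D(Z)={1,3,5,6,8} D(V)={1,4,8}: no change
So after constraint 2: D(V)={1,4,8}, size = 3

Answer: 3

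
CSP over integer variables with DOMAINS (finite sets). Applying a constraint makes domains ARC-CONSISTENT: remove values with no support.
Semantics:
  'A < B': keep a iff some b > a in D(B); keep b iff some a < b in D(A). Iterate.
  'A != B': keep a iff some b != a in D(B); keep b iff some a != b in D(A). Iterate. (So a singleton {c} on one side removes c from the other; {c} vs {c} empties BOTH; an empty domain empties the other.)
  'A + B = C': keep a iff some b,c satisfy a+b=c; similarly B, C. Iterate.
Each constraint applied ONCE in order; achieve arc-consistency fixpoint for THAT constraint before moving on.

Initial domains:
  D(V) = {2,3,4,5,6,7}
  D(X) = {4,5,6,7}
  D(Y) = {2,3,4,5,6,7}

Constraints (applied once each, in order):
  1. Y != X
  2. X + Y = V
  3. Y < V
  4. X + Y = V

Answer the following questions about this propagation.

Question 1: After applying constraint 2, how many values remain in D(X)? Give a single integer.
Answer: 2

Derivation:
Constraint 1 (Y != X) on D(Y)={2,3,4,5,6,7} D(X)={4,5,6,7}: no change
Constraint 2 (X + Y = V) on D(X)={4,5,6,7} D(Y)={2,3,4,5,6,7} D(V)={2,3,4,5,6,7}: X {4,5,6,7}->{4,5}; Y {2,3,4,5,6,7}->{2,3}; V {2,3,4,5,6,7}->{6,7}
So after constraint 2: D(X)={4,5}, size = 2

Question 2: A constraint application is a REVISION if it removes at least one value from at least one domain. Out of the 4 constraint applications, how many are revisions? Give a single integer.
Answer: 1

Derivation:
Constraint 1 (Y != X) on D(Y)={2,3,4,5,6,7} D(X)={4,5,6,7}: no change => not a revision
Constraint 2 (X + Y = V) on D(X)={4,5,6,7} D(Y)={2,3,4,5,6,7} D(V)={2,3,4,5,6,7}: X {4,5,6,7}->{4,5}; Y {2,3,4,5,6,7}->{2,3}; V {2,3,4,5,6,7}->{6,7} => REVISION
Constraint 3 (Y < V) on D(Y)={2,3} D(V)={6,7}: no change => not a revision
Constraint 4 (X + Y = V) on D(X)={4,5} D(Y)={2,3} D(V)={6,7}: no change => not a revision
Total revisions = 1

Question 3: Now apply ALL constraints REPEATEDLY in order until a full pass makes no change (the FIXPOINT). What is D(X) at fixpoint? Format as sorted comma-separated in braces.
Answer: {4,5}

Derivation:
pass 0 (initial): D(X)={4,5,6,7}
pass 1: V {2,3,4,5,6,7}->{6,7}; X {4,5,6,7}->{4,5}; Y {2,3,4,5,6,7}->{2,3}
pass 2: no change
Fixpoint after 2 passes: D(X) = {4,5}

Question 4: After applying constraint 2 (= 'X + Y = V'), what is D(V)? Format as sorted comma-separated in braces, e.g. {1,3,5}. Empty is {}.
Answer: {6,7}

Derivation:
Constraint 1 (Y != X) on D(Y)={2,3,4,5,6,7} D(X)={4,5,6,7}: no change
Constraint 2 (X + Y = V) on D(X)={4,5,6,7} D(Y)={2,3,4,5,6,7} D(V)={2,3,4,5,6,7}: X {4,5,6,7}->{4,5}; Y {2,3,4,5,6,7}->{2,3}; V {2,3,4,5,6,7}->{6,7}
So after constraint 2: D(V) = {6,7}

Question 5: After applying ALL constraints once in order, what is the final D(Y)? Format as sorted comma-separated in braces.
Answer: {2,3}

Derivation:
Constraint 1 (Y != X) on D(Y)={2,3,4,5,6,7} D(X)={4,5,6,7}: no change
Constraint 2 (X + Y = V) on D(X)={4,5,6,7} D(Y)={2,3,4,5,6,7} D(V)={2,3,4,5,6,7}: X {4,5,6,7}->{4,5}; Y {2,3,4,5,6,7}->{2,3}; V {2,3,4,5,6,7}->{6,7}
Constraint 3 (Y < V) on D(Y)={2,3} D(V)={6,7}: no change
Constraint 4 (X + Y = V) on D(X)={4,5} D(Y)={2,3} D(V)={6,7}: no change
So after all 4 constraints: D(Y) = {2,3}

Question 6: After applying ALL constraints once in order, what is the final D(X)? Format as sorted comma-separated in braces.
Constraint 1 (Y != X) on D(Y)={2,3,4,5,6,7} D(X)={4,5,6,7}: no change
Constraint 2 (X + Y = V) on D(X)={4,5,6,7} D(Y)={2,3,4,5,6,7} D(V)={2,3,4,5,6,7}: X {4,5,6,7}->{4,5}; Y {2,3,4,5,6,7}->{2,3}; V {2,3,4,5,6,7}->{6,7}
Constraint 3 (Y < V) on D(Y)={2,3} D(V)={6,7}: no change
Constraint 4 (X + Y = V) on D(X)={4,5} D(Y)={2,3} D(V)={6,7}: no change
So after all 4 constraints: D(X) = {4,5}

Answer: {4,5}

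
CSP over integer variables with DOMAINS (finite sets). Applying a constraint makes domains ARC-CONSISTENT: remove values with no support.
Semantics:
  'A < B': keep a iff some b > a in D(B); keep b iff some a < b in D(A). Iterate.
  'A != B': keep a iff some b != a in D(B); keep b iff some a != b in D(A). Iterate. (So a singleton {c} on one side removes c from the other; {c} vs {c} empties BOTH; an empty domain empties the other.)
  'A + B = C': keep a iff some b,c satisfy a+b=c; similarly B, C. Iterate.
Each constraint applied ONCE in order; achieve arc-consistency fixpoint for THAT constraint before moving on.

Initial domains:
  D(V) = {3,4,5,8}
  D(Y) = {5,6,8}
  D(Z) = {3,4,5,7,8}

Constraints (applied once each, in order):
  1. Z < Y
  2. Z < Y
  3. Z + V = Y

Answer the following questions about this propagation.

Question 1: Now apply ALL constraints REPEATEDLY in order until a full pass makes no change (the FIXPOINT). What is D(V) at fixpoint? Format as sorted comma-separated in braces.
Answer: {3,4,5}

Derivation:
pass 0 (initial): D(V)={3,4,5,8}
pass 1: V {3,4,5,8}->{3,4,5}; Y {5,6,8}->{6,8}; Z {3,4,5,7,8}->{3,4,5}
pass 2: no change
Fixpoint after 2 passes: D(V) = {3,4,5}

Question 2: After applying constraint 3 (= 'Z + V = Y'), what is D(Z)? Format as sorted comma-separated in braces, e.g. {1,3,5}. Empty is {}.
Constraint 1 (Z < Y) on D(Z)={3,4,5,7,8} D(Y)={5,6,8}: Z {3,4,5,7,8}->{3,4,5,7}
Constraint 2 (Z < Y) on D(Z)={3,4,5,7} D(Y)={5,6,8}: no change
Constraint 3 (Z + V = Y) on D(Z)={3,4,5,7} D(V)={3,4,5,8} D(Y)={5,6,8}: Z {3,4,5,7}->{3,4,5}; V {3,4,5,8}->{3,4,5}; Y {5,6,8}->{6,8}
So after constraint 3: D(Z) = {3,4,5}

Answer: {3,4,5}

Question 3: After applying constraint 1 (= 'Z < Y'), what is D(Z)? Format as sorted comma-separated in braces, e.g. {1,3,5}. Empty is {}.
Answer: {3,4,5,7}

Derivation:
Constraint 1 (Z < Y) on D(Z)={3,4,5,7,8} D(Y)={5,6,8}: Z {3,4,5,7,8}->{3,4,5,7}
So after constraint 1: D(Z) = {3,4,5,7}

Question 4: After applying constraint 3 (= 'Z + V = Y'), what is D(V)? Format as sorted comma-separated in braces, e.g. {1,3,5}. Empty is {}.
Constraint 1 (Z < Y) on D(Z)={3,4,5,7,8} D(Y)={5,6,8}: Z {3,4,5,7,8}->{3,4,5,7}
Constraint 2 (Z < Y) on D(Z)={3,4,5,7} D(Y)={5,6,8}: no change
Constraint 3 (Z + V = Y) on D(Z)={3,4,5,7} D(V)={3,4,5,8} D(Y)={5,6,8}: Z {3,4,5,7}->{3,4,5}; V {3,4,5,8}->{3,4,5}; Y {5,6,8}->{6,8}
So after constraint 3: D(V) = {3,4,5}

Answer: {3,4,5}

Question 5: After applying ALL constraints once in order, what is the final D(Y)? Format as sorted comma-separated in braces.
Constraint 1 (Z < Y) on D(Z)={3,4,5,7,8} D(Y)={5,6,8}: Z {3,4,5,7,8}->{3,4,5,7}
Constraint 2 (Z < Y) on D(Z)={3,4,5,7} D(Y)={5,6,8}: no change
Constraint 3 (Z + V = Y) on D(Z)={3,4,5,7} D(V)={3,4,5,8} D(Y)={5,6,8}: Z {3,4,5,7}->{3,4,5}; V {3,4,5,8}->{3,4,5}; Y {5,6,8}->{6,8}
So after all 3 constraints: D(Y) = {6,8}

Answer: {6,8}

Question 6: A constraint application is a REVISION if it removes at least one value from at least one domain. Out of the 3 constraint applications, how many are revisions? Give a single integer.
Constraint 1 (Z < Y) on D(Z)={3,4,5,7,8} D(Y)={5,6,8}: Z {3,4,5,7,8}->{3,4,5,7} => REVISION
Constraint 2 (Z < Y) on D(Z)={3,4,5,7} D(Y)={5,6,8}: no change => not a revision
Constraint 3 (Z + V = Y) on D(Z)={3,4,5,7} D(V)={3,4,5,8} D(Y)={5,6,8}: Z {3,4,5,7}->{3,4,5}; V {3,4,5,8}->{3,4,5}; Y {5,6,8}->{6,8} => REVISION
Total revisions = 2

Answer: 2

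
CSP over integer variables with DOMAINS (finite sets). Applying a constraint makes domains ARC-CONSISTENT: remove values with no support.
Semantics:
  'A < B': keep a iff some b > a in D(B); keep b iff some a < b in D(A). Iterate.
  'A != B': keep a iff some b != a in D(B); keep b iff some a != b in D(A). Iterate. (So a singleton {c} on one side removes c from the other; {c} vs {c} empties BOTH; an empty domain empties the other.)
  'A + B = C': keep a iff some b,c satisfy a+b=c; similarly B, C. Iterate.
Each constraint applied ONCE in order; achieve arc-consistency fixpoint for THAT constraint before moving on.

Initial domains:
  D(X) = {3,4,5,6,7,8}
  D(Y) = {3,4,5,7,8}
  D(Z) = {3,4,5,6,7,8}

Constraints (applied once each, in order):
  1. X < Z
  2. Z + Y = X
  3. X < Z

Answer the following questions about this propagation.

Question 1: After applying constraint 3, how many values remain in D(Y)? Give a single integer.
Constraint 1 (X < Z) on D(X)={3,4,5,6,7,8} D(Z)={3,4,5,6,7,8}: X {3,4,5,6,7,8}->{3,4,5,6,7}; Z {3,4,5,6,7,8}->{4,5,6,7,8}
Constraint 2 (Z + Y = X) on D(Z)={4,5,6,7,8} D(Y)={3,4,5,7,8} D(X)={3,4,5,6,7}: Z {4,5,6,7,8}->{4}; Y {3,4,5,7,8}->{3}; X {3,4,5,6,7}->{7}
Constraint 3 (X < Z) on D(X)={7} D(Z)={4}: X {7}->{}; Z {4}->{}
So after constraint 3: D(Y)={3}, size = 1

Answer: 1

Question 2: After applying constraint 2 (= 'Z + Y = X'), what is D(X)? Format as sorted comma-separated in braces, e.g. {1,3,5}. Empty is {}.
Answer: {7}

Derivation:
Constraint 1 (X < Z) on D(X)={3,4,5,6,7,8} D(Z)={3,4,5,6,7,8}: X {3,4,5,6,7,8}->{3,4,5,6,7}; Z {3,4,5,6,7,8}->{4,5,6,7,8}
Constraint 2 (Z + Y = X) on D(Z)={4,5,6,7,8} D(Y)={3,4,5,7,8} D(X)={3,4,5,6,7}: Z {4,5,6,7,8}->{4}; Y {3,4,5,7,8}->{3}; X {3,4,5,6,7}->{7}
So after constraint 2: D(X) = {7}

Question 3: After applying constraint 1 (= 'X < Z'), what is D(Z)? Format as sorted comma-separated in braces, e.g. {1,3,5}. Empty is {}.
Answer: {4,5,6,7,8}

Derivation:
Constraint 1 (X < Z) on D(X)={3,4,5,6,7,8} D(Z)={3,4,5,6,7,8}: X {3,4,5,6,7,8}->{3,4,5,6,7}; Z {3,4,5,6,7,8}->{4,5,6,7,8}
So after constraint 1: D(Z) = {4,5,6,7,8}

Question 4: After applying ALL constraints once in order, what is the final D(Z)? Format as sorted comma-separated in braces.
Answer: {}

Derivation:
Constraint 1 (X < Z) on D(X)={3,4,5,6,7,8} D(Z)={3,4,5,6,7,8}: X {3,4,5,6,7,8}->{3,4,5,6,7}; Z {3,4,5,6,7,8}->{4,5,6,7,8}
Constraint 2 (Z + Y = X) on D(Z)={4,5,6,7,8} D(Y)={3,4,5,7,8} D(X)={3,4,5,6,7}: Z {4,5,6,7,8}->{4}; Y {3,4,5,7,8}->{3}; X {3,4,5,6,7}->{7}
Constraint 3 (X < Z) on D(X)={7} D(Z)={4}: X {7}->{}; Z {4}->{}
So after all 3 constraints: D(Z) = {}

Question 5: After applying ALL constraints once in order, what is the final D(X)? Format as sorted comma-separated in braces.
Constraint 1 (X < Z) on D(X)={3,4,5,6,7,8} D(Z)={3,4,5,6,7,8}: X {3,4,5,6,7,8}->{3,4,5,6,7}; Z {3,4,5,6,7,8}->{4,5,6,7,8}
Constraint 2 (Z + Y = X) on D(Z)={4,5,6,7,8} D(Y)={3,4,5,7,8} D(X)={3,4,5,6,7}: Z {4,5,6,7,8}->{4}; Y {3,4,5,7,8}->{3}; X {3,4,5,6,7}->{7}
Constraint 3 (X < Z) on D(X)={7} D(Z)={4}: X {7}->{}; Z {4}->{}
So after all 3 constraints: D(X) = {}

Answer: {}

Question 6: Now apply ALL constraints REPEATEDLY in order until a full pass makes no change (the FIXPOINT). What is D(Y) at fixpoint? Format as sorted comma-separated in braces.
Answer: {}

Derivation:
pass 0 (initial): D(Y)={3,4,5,7,8}
pass 1: X {3,4,5,6,7,8}->{}; Y {3,4,5,7,8}->{3}; Z {3,4,5,6,7,8}->{}
pass 2: Y {3}->{}
pass 3: no change
Fixpoint after 3 passes: D(Y) = {}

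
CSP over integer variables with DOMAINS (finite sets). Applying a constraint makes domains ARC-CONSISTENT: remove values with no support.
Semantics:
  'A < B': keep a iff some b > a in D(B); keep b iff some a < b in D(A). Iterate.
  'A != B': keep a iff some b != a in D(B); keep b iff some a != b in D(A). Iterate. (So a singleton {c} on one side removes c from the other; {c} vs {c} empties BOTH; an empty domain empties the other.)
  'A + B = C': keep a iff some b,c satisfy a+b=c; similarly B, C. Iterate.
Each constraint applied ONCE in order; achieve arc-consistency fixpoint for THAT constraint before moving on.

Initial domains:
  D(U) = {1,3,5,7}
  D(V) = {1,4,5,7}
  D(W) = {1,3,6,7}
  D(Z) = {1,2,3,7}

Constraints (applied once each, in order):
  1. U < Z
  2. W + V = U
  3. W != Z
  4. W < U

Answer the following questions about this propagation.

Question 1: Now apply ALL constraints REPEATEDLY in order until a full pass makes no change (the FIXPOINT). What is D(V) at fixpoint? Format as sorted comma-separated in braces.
Answer: {4}

Derivation:
pass 0 (initial): D(V)={1,4,5,7}
pass 1: U {1,3,5,7}->{5}; V {1,4,5,7}->{4}; W {1,3,6,7}->{1}; Z {1,2,3,7}->{2,3,7}
pass 2: Z {2,3,7}->{7}
pass 3: no change
Fixpoint after 3 passes: D(V) = {4}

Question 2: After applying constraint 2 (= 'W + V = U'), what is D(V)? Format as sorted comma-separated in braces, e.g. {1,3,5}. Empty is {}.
Answer: {4}

Derivation:
Constraint 1 (U < Z) on D(U)={1,3,5,7} D(Z)={1,2,3,7}: U {1,3,5,7}->{1,3,5}; Z {1,2,3,7}->{2,3,7}
Constraint 2 (W + V = U) on D(W)={1,3,6,7} D(V)={1,4,5,7} D(U)={1,3,5}: W {1,3,6,7}->{1}; V {1,4,5,7}->{4}; U {1,3,5}->{5}
So after constraint 2: D(V) = {4}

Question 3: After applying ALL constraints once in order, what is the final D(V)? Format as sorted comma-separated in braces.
Constraint 1 (U < Z) on D(U)={1,3,5,7} D(Z)={1,2,3,7}: U {1,3,5,7}->{1,3,5}; Z {1,2,3,7}->{2,3,7}
Constraint 2 (W + V = U) on D(W)={1,3,6,7} D(V)={1,4,5,7} D(U)={1,3,5}: W {1,3,6,7}->{1}; V {1,4,5,7}->{4}; U {1,3,5}->{5}
Constraint 3 (W != Z) on D(W)={1} D(Z)={2,3,7}: no change
Constraint 4 (W < U) on D(W)={1} D(U)={5}: no change
So after all 4 constraints: D(V) = {4}

Answer: {4}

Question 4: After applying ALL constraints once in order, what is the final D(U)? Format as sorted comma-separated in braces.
Constraint 1 (U < Z) on D(U)={1,3,5,7} D(Z)={1,2,3,7}: U {1,3,5,7}->{1,3,5}; Z {1,2,3,7}->{2,3,7}
Constraint 2 (W + V = U) on D(W)={1,3,6,7} D(V)={1,4,5,7} D(U)={1,3,5}: W {1,3,6,7}->{1}; V {1,4,5,7}->{4}; U {1,3,5}->{5}
Constraint 3 (W != Z) on D(W)={1} D(Z)={2,3,7}: no change
Constraint 4 (W < U) on D(W)={1} D(U)={5}: no change
So after all 4 constraints: D(U) = {5}

Answer: {5}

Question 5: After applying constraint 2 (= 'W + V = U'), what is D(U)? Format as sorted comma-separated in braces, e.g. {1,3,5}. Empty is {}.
Answer: {5}

Derivation:
Constraint 1 (U < Z) on D(U)={1,3,5,7} D(Z)={1,2,3,7}: U {1,3,5,7}->{1,3,5}; Z {1,2,3,7}->{2,3,7}
Constraint 2 (W + V = U) on D(W)={1,3,6,7} D(V)={1,4,5,7} D(U)={1,3,5}: W {1,3,6,7}->{1}; V {1,4,5,7}->{4}; U {1,3,5}->{5}
So after constraint 2: D(U) = {5}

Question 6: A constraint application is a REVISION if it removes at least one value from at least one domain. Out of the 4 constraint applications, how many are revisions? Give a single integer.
Answer: 2

Derivation:
Constraint 1 (U < Z) on D(U)={1,3,5,7} D(Z)={1,2,3,7}: U {1,3,5,7}->{1,3,5}; Z {1,2,3,7}->{2,3,7} => REVISION
Constraint 2 (W + V = U) on D(W)={1,3,6,7} D(V)={1,4,5,7} D(U)={1,3,5}: W {1,3,6,7}->{1}; V {1,4,5,7}->{4}; U {1,3,5}->{5} => REVISION
Constraint 3 (W != Z) on D(W)={1} D(Z)={2,3,7}: no change => not a revision
Constraint 4 (W < U) on D(W)={1} D(U)={5}: no change => not a revision
Total revisions = 2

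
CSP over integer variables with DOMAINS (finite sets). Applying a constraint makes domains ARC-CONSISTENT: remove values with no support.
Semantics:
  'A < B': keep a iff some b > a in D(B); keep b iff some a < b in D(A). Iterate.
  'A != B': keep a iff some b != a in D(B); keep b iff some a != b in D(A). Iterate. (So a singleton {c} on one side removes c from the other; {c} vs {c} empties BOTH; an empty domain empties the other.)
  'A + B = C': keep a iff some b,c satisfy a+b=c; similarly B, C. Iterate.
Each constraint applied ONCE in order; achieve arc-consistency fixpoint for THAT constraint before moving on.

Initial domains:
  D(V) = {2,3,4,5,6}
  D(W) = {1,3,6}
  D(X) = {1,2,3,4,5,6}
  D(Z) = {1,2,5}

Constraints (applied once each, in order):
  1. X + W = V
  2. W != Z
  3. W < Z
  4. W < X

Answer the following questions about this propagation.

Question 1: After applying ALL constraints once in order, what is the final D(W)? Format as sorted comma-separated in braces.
Constraint 1 (X + W = V) on D(X)={1,2,3,4,5,6} D(W)={1,3,6} D(V)={2,3,4,5,6}: X {1,2,3,4,5,6}->{1,2,3,4,5}; W {1,3,6}->{1,3}
Constraint 2 (W != Z) on D(W)={1,3} D(Z)={1,2,5}: no change
Constraint 3 (W < Z) on D(W)={1,3} D(Z)={1,2,5}: Z {1,2,5}->{2,5}
Constraint 4 (W < X) on D(W)={1,3} D(X)={1,2,3,4,5}: X {1,2,3,4,5}->{2,3,4,5}
So after all 4 constraints: D(W) = {1,3}

Answer: {1,3}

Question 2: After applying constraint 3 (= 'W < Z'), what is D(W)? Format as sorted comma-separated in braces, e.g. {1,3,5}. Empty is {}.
Constraint 1 (X + W = V) on D(X)={1,2,3,4,5,6} D(W)={1,3,6} D(V)={2,3,4,5,6}: X {1,2,3,4,5,6}->{1,2,3,4,5}; W {1,3,6}->{1,3}
Constraint 2 (W != Z) on D(W)={1,3} D(Z)={1,2,5}: no change
Constraint 3 (W < Z) on D(W)={1,3} D(Z)={1,2,5}: Z {1,2,5}->{2,5}
So after constraint 3: D(W) = {1,3}

Answer: {1,3}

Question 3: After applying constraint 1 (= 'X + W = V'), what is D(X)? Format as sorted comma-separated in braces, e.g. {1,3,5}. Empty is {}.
Answer: {1,2,3,4,5}

Derivation:
Constraint 1 (X + W = V) on D(X)={1,2,3,4,5,6} D(W)={1,3,6} D(V)={2,3,4,5,6}: X {1,2,3,4,5,6}->{1,2,3,4,5}; W {1,3,6}->{1,3}
So after constraint 1: D(X) = {1,2,3,4,5}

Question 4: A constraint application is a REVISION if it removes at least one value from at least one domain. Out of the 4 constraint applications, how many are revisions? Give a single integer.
Constraint 1 (X + W = V) on D(X)={1,2,3,4,5,6} D(W)={1,3,6} D(V)={2,3,4,5,6}: X {1,2,3,4,5,6}->{1,2,3,4,5}; W {1,3,6}->{1,3} => REVISION
Constraint 2 (W != Z) on D(W)={1,3} D(Z)={1,2,5}: no change => not a revision
Constraint 3 (W < Z) on D(W)={1,3} D(Z)={1,2,5}: Z {1,2,5}->{2,5} => REVISION
Constraint 4 (W < X) on D(W)={1,3} D(X)={1,2,3,4,5}: X {1,2,3,4,5}->{2,3,4,5} => REVISION
Total revisions = 3

Answer: 3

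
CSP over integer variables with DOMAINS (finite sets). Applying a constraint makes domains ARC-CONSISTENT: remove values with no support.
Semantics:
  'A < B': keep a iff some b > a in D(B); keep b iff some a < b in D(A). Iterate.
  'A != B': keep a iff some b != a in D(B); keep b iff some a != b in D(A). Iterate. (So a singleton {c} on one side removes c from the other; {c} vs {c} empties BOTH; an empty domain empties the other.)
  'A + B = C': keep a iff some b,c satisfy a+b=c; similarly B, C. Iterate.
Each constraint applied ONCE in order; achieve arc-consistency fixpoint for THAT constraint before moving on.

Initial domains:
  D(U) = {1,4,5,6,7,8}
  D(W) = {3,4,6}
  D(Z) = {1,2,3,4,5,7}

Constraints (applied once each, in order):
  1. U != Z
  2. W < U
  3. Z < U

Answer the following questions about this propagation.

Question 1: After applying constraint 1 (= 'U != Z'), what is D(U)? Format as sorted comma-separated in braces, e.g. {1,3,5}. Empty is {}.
Answer: {1,4,5,6,7,8}

Derivation:
Constraint 1 (U != Z) on D(U)={1,4,5,6,7,8} D(Z)={1,2,3,4,5,7}: no change
So after constraint 1: D(U) = {1,4,5,6,7,8}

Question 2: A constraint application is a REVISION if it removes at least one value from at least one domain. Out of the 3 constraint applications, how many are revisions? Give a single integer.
Constraint 1 (U != Z) on D(U)={1,4,5,6,7,8} D(Z)={1,2,3,4,5,7}: no change => not a revision
Constraint 2 (W < U) on D(W)={3,4,6} D(U)={1,4,5,6,7,8}: U {1,4,5,6,7,8}->{4,5,6,7,8} => REVISION
Constraint 3 (Z < U) on D(Z)={1,2,3,4,5,7} D(U)={4,5,6,7,8}: no change => not a revision
Total revisions = 1

Answer: 1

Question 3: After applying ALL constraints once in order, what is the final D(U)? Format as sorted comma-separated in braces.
Constraint 1 (U != Z) on D(U)={1,4,5,6,7,8} D(Z)={1,2,3,4,5,7}: no change
Constraint 2 (W < U) on D(W)={3,4,6} D(U)={1,4,5,6,7,8}: U {1,4,5,6,7,8}->{4,5,6,7,8}
Constraint 3 (Z < U) on D(Z)={1,2,3,4,5,7} D(U)={4,5,6,7,8}: no change
So after all 3 constraints: D(U) = {4,5,6,7,8}

Answer: {4,5,6,7,8}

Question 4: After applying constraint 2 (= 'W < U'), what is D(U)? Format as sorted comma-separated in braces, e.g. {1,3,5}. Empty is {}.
Answer: {4,5,6,7,8}

Derivation:
Constraint 1 (U != Z) on D(U)={1,4,5,6,7,8} D(Z)={1,2,3,4,5,7}: no change
Constraint 2 (W < U) on D(W)={3,4,6} D(U)={1,4,5,6,7,8}: U {1,4,5,6,7,8}->{4,5,6,7,8}
So after constraint 2: D(U) = {4,5,6,7,8}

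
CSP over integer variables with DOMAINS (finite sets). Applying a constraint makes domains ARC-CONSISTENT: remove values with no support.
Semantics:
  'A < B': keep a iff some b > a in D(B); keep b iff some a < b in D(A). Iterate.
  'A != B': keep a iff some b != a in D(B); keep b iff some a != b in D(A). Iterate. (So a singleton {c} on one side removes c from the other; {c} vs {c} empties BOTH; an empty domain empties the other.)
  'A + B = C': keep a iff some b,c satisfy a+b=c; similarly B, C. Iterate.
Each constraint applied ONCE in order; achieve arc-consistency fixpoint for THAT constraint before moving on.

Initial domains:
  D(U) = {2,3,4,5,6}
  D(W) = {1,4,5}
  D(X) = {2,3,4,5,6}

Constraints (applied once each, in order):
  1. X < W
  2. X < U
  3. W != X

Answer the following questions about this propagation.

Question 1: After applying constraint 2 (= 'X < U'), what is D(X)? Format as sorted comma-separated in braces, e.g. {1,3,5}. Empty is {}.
Answer: {2,3,4}

Derivation:
Constraint 1 (X < W) on D(X)={2,3,4,5,6} D(W)={1,4,5}: X {2,3,4,5,6}->{2,3,4}; W {1,4,5}->{4,5}
Constraint 2 (X < U) on D(X)={2,3,4} D(U)={2,3,4,5,6}: U {2,3,4,5,6}->{3,4,5,6}
So after constraint 2: D(X) = {2,3,4}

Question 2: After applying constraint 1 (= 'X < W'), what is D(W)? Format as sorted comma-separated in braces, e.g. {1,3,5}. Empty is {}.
Constraint 1 (X < W) on D(X)={2,3,4,5,6} D(W)={1,4,5}: X {2,3,4,5,6}->{2,3,4}; W {1,4,5}->{4,5}
So after constraint 1: D(W) = {4,5}

Answer: {4,5}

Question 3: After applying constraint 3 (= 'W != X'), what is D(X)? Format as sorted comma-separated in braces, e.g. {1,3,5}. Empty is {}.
Constraint 1 (X < W) on D(X)={2,3,4,5,6} D(W)={1,4,5}: X {2,3,4,5,6}->{2,3,4}; W {1,4,5}->{4,5}
Constraint 2 (X < U) on D(X)={2,3,4} D(U)={2,3,4,5,6}: U {2,3,4,5,6}->{3,4,5,6}
Constraint 3 (W != X) on D(W)={4,5} D(X)={2,3,4}: no change
So after constraint 3: D(X) = {2,3,4}

Answer: {2,3,4}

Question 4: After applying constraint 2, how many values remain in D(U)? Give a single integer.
Constraint 1 (X < W) on D(X)={2,3,4,5,6} D(W)={1,4,5}: X {2,3,4,5,6}->{2,3,4}; W {1,4,5}->{4,5}
Constraint 2 (X < U) on D(X)={2,3,4} D(U)={2,3,4,5,6}: U {2,3,4,5,6}->{3,4,5,6}
So after constraint 2: D(U)={3,4,5,6}, size = 4

Answer: 4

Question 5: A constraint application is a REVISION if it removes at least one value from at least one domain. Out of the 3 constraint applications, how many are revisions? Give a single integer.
Constraint 1 (X < W) on D(X)={2,3,4,5,6} D(W)={1,4,5}: X {2,3,4,5,6}->{2,3,4}; W {1,4,5}->{4,5} => REVISION
Constraint 2 (X < U) on D(X)={2,3,4} D(U)={2,3,4,5,6}: U {2,3,4,5,6}->{3,4,5,6} => REVISION
Constraint 3 (W != X) on D(W)={4,5} D(X)={2,3,4}: no change => not a revision
Total revisions = 2

Answer: 2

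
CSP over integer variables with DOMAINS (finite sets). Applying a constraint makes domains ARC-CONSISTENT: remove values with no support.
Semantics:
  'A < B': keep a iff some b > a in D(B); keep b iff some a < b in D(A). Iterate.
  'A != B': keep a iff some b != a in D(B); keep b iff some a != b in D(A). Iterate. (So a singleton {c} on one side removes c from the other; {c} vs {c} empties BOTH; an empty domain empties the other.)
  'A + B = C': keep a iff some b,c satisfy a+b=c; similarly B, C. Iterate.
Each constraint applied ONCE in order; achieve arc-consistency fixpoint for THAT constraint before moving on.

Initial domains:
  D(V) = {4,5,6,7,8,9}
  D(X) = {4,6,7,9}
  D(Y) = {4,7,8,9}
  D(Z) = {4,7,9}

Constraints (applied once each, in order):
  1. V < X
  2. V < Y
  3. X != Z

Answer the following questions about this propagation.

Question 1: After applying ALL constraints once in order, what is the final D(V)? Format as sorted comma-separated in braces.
Constraint 1 (V < X) on D(V)={4,5,6,7,8,9} D(X)={4,6,7,9}: V {4,5,6,7,8,9}->{4,5,6,7,8}; X {4,6,7,9}->{6,7,9}
Constraint 2 (V < Y) on D(V)={4,5,6,7,8} D(Y)={4,7,8,9}: Y {4,7,8,9}->{7,8,9}
Constraint 3 (X != Z) on D(X)={6,7,9} D(Z)={4,7,9}: no change
So after all 3 constraints: D(V) = {4,5,6,7,8}

Answer: {4,5,6,7,8}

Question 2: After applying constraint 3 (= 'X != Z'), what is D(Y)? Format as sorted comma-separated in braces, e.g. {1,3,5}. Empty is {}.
Constraint 1 (V < X) on D(V)={4,5,6,7,8,9} D(X)={4,6,7,9}: V {4,5,6,7,8,9}->{4,5,6,7,8}; X {4,6,7,9}->{6,7,9}
Constraint 2 (V < Y) on D(V)={4,5,6,7,8} D(Y)={4,7,8,9}: Y {4,7,8,9}->{7,8,9}
Constraint 3 (X != Z) on D(X)={6,7,9} D(Z)={4,7,9}: no change
So after constraint 3: D(Y) = {7,8,9}

Answer: {7,8,9}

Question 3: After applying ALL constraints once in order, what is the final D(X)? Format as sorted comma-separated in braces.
Constraint 1 (V < X) on D(V)={4,5,6,7,8,9} D(X)={4,6,7,9}: V {4,5,6,7,8,9}->{4,5,6,7,8}; X {4,6,7,9}->{6,7,9}
Constraint 2 (V < Y) on D(V)={4,5,6,7,8} D(Y)={4,7,8,9}: Y {4,7,8,9}->{7,8,9}
Constraint 3 (X != Z) on D(X)={6,7,9} D(Z)={4,7,9}: no change
So after all 3 constraints: D(X) = {6,7,9}

Answer: {6,7,9}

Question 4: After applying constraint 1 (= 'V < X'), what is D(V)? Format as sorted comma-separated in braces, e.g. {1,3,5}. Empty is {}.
Constraint 1 (V < X) on D(V)={4,5,6,7,8,9} D(X)={4,6,7,9}: V {4,5,6,7,8,9}->{4,5,6,7,8}; X {4,6,7,9}->{6,7,9}
So after constraint 1: D(V) = {4,5,6,7,8}

Answer: {4,5,6,7,8}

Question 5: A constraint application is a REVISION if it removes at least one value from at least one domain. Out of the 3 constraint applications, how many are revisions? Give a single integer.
Constraint 1 (V < X) on D(V)={4,5,6,7,8,9} D(X)={4,6,7,9}: V {4,5,6,7,8,9}->{4,5,6,7,8}; X {4,6,7,9}->{6,7,9} => REVISION
Constraint 2 (V < Y) on D(V)={4,5,6,7,8} D(Y)={4,7,8,9}: Y {4,7,8,9}->{7,8,9} => REVISION
Constraint 3 (X != Z) on D(X)={6,7,9} D(Z)={4,7,9}: no change => not a revision
Total revisions = 2

Answer: 2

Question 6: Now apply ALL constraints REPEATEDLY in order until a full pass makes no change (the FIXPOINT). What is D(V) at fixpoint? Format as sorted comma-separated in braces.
Answer: {4,5,6,7,8}

Derivation:
pass 0 (initial): D(V)={4,5,6,7,8,9}
pass 1: V {4,5,6,7,8,9}->{4,5,6,7,8}; X {4,6,7,9}->{6,7,9}; Y {4,7,8,9}->{7,8,9}
pass 2: no change
Fixpoint after 2 passes: D(V) = {4,5,6,7,8}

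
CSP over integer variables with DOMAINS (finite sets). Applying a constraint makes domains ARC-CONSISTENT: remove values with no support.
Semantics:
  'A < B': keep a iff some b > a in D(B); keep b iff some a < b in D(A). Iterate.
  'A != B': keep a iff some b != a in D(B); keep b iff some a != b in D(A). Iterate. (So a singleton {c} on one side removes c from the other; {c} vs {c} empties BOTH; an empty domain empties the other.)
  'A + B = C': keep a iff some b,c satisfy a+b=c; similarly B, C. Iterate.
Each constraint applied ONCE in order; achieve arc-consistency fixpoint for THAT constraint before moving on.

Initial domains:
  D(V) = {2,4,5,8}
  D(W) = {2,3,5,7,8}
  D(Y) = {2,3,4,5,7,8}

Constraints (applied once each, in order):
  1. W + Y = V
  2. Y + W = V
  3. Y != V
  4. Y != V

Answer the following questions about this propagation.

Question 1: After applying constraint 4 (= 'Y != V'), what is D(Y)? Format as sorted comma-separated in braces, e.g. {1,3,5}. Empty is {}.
Constraint 1 (W + Y = V) on D(W)={2,3,5,7,8} D(Y)={2,3,4,5,7,8} D(V)={2,4,5,8}: W {2,3,5,7,8}->{2,3,5}; Y {2,3,4,5,7,8}->{2,3,5}; V {2,4,5,8}->{4,5,8}
Constraint 2 (Y + W = V) on D(Y)={2,3,5} D(W)={2,3,5} D(V)={4,5,8}: no change
Constraint 3 (Y != V) on D(Y)={2,3,5} D(V)={4,5,8}: no change
Constraint 4 (Y != V) on D(Y)={2,3,5} D(V)={4,5,8}: no change
So after constraint 4: D(Y) = {2,3,5}

Answer: {2,3,5}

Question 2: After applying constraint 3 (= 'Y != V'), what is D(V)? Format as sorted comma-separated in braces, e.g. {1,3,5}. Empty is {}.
Answer: {4,5,8}

Derivation:
Constraint 1 (W + Y = V) on D(W)={2,3,5,7,8} D(Y)={2,3,4,5,7,8} D(V)={2,4,5,8}: W {2,3,5,7,8}->{2,3,5}; Y {2,3,4,5,7,8}->{2,3,5}; V {2,4,5,8}->{4,5,8}
Constraint 2 (Y + W = V) on D(Y)={2,3,5} D(W)={2,3,5} D(V)={4,5,8}: no change
Constraint 3 (Y != V) on D(Y)={2,3,5} D(V)={4,5,8}: no change
So after constraint 3: D(V) = {4,5,8}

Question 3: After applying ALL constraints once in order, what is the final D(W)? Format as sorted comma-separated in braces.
Constraint 1 (W + Y = V) on D(W)={2,3,5,7,8} D(Y)={2,3,4,5,7,8} D(V)={2,4,5,8}: W {2,3,5,7,8}->{2,3,5}; Y {2,3,4,5,7,8}->{2,3,5}; V {2,4,5,8}->{4,5,8}
Constraint 2 (Y + W = V) on D(Y)={2,3,5} D(W)={2,3,5} D(V)={4,5,8}: no change
Constraint 3 (Y != V) on D(Y)={2,3,5} D(V)={4,5,8}: no change
Constraint 4 (Y != V) on D(Y)={2,3,5} D(V)={4,5,8}: no change
So after all 4 constraints: D(W) = {2,3,5}

Answer: {2,3,5}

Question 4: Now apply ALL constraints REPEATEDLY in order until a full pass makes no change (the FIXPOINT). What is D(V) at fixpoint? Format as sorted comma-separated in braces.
Answer: {4,5,8}

Derivation:
pass 0 (initial): D(V)={2,4,5,8}
pass 1: V {2,4,5,8}->{4,5,8}; W {2,3,5,7,8}->{2,3,5}; Y {2,3,4,5,7,8}->{2,3,5}
pass 2: no change
Fixpoint after 2 passes: D(V) = {4,5,8}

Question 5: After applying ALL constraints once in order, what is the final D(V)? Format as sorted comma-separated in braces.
Answer: {4,5,8}

Derivation:
Constraint 1 (W + Y = V) on D(W)={2,3,5,7,8} D(Y)={2,3,4,5,7,8} D(V)={2,4,5,8}: W {2,3,5,7,8}->{2,3,5}; Y {2,3,4,5,7,8}->{2,3,5}; V {2,4,5,8}->{4,5,8}
Constraint 2 (Y + W = V) on D(Y)={2,3,5} D(W)={2,3,5} D(V)={4,5,8}: no change
Constraint 3 (Y != V) on D(Y)={2,3,5} D(V)={4,5,8}: no change
Constraint 4 (Y != V) on D(Y)={2,3,5} D(V)={4,5,8}: no change
So after all 4 constraints: D(V) = {4,5,8}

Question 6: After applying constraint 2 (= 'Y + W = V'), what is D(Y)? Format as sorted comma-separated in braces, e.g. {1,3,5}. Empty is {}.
Constraint 1 (W + Y = V) on D(W)={2,3,5,7,8} D(Y)={2,3,4,5,7,8} D(V)={2,4,5,8}: W {2,3,5,7,8}->{2,3,5}; Y {2,3,4,5,7,8}->{2,3,5}; V {2,4,5,8}->{4,5,8}
Constraint 2 (Y + W = V) on D(Y)={2,3,5} D(W)={2,3,5} D(V)={4,5,8}: no change
So after constraint 2: D(Y) = {2,3,5}

Answer: {2,3,5}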